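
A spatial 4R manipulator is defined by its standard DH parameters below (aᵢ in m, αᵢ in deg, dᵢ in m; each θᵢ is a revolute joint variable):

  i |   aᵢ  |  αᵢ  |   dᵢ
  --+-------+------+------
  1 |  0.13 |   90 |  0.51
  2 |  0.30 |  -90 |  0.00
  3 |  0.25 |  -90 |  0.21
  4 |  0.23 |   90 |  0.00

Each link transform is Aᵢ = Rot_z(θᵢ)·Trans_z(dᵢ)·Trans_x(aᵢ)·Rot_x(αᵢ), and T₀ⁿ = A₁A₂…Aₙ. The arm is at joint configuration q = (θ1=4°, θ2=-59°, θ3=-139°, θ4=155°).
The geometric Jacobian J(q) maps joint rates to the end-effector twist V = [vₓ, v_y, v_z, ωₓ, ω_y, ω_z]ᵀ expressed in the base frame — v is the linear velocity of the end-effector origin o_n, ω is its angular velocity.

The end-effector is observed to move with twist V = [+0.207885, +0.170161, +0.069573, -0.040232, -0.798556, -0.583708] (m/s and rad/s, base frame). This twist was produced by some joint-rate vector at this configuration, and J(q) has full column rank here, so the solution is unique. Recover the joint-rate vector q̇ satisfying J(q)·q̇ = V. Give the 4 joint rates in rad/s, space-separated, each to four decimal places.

0.2140 0.0640 -0.4930 0.9670

o_n = [0.3661, -0.0017, 0.3378]
J₁: ẑ×o_n = [0.0017, 0.3661, -0.0000], ω = ẑ
J2: z=[0.0698, -0.9976, 0.0000] o=[0.1297, 0.0091, 0.5100] → [0.1718, 0.0120, 0.2350, 0.0698, -0.9976, 0.0000]
J3: z=[0.8551, 0.0598, 0.5150] o=[0.2838, 0.0198, 0.2528] → [0.0162, -0.0303, -0.0234, 0.8551, 0.0598, 0.5150]
J4: z=[0.3897, -0.7293, -0.5624] o=[0.3779, -0.1380, 0.5227] → [0.2115, 0.0787, 0.0445, 0.3897, -0.7293, -0.5624]
q̇ = J⁺·V = [0.2140, 0.0640, -0.4930, 0.9670]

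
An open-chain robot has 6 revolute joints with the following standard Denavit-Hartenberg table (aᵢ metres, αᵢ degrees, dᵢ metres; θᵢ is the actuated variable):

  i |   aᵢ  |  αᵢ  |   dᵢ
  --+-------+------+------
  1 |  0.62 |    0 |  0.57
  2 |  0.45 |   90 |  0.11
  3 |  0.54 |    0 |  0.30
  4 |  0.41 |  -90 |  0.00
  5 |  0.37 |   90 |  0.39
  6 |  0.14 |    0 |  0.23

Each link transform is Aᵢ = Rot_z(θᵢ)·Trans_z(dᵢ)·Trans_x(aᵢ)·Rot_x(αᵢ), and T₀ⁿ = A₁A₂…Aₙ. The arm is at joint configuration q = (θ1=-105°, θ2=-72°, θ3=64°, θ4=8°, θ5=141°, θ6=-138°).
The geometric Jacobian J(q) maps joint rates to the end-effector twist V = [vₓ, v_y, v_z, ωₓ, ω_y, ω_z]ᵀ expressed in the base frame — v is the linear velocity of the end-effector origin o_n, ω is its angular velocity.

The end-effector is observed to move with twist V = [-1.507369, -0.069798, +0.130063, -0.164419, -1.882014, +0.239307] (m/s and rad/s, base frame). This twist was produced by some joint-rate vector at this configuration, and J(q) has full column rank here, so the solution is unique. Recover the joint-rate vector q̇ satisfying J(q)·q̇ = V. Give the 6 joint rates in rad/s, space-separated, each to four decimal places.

o_n = [-0.6698, -0.6717, 1.5879]
J₁: ẑ×o_n = [0.6717, -0.6698, 0.0000], ω = ẑ
J2: z=[0.0000, 0.0000, 1.0000] o=[-0.1605, -0.5989, 0.5700] → [0.0729, -0.5093, 0.0000, 0.0000, 0.0000, 1.0000]
J3: z=[-0.0523, 0.9986, 0.0000] o=[-0.6099, -0.6224, 0.6800] → [0.9067, 0.0475, 0.0625, -0.0523, 0.9986, 0.0000]
J4: z=[-0.0523, 0.9986, 0.0000] o=[-0.8619, -0.3352, 1.1653] → [0.4220, 0.0221, -0.1743, -0.0523, 0.9986, 0.0000]
J5: z=[0.9498, 0.0498, 0.3090] o=[-0.9885, -0.3419, 1.5553] → [0.1036, 0.0675, -0.3292, 0.9498, 0.0498, 0.3090]
J6: z=[-0.1535, -0.7863, 0.5985] o=[-0.5171, -0.5503, 1.4023] → [-0.0733, -0.0629, -0.1014, -0.1535, -0.7863, 0.5985]
q̇ = J⁺·V = [-0.5930, 0.7390, -0.8650, -0.7960, -0.2210, 0.2700]

-0.5930 0.7390 -0.8650 -0.7960 -0.2210 0.2700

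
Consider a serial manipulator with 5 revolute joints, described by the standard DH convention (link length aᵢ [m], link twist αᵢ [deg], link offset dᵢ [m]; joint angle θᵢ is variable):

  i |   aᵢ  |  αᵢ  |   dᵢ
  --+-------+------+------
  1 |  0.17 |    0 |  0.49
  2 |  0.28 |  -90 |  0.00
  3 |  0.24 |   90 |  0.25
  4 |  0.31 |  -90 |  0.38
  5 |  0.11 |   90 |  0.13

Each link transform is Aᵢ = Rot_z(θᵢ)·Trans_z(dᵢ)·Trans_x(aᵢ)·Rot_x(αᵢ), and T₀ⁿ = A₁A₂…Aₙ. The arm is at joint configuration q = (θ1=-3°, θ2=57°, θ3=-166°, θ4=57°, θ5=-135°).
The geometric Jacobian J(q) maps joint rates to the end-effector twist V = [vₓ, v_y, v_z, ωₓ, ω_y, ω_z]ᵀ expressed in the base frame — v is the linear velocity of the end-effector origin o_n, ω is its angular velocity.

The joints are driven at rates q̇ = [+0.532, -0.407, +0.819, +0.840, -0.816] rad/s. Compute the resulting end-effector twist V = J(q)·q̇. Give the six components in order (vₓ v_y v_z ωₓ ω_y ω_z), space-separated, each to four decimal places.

o_n = [-0.2947, 0.2290, 0.1081]
J₁: ẑ×o_n = [-0.2290, -0.2947, 0.0000], ω = ẑ
J2: z=[0.0000, 0.0000, 1.0000] o=[0.1698, -0.0089, 0.4900] → [-0.2379, -0.4644, 0.0000, 0.0000, 0.0000, 1.0000]
J3: z=[-0.8090, 0.5878, 0.0000] o=[0.3343, 0.2176, 0.4900] → [-0.2245, -0.3090, 0.3605, -0.8090, 0.5878, 0.0000]
J4: z=[-0.1422, -0.1957, -0.9703] o=[-0.0048, 0.1762, 0.5481] → [0.1373, 0.2187, -0.0642, -0.1422, -0.1957, -0.9703]
J5: z=[0.0377, 0.9785, -0.2029] o=[-0.3654, 0.1221, 0.2202] → [-0.0880, -0.0101, -0.0652, 0.0377, 0.9785, -0.2029]
V = J·q̇ = [-0.0217, -0.0288, 0.2945, -0.8128, -0.4814, -0.5245]

-0.0217 -0.0288 0.2945 -0.8128 -0.4814 -0.5245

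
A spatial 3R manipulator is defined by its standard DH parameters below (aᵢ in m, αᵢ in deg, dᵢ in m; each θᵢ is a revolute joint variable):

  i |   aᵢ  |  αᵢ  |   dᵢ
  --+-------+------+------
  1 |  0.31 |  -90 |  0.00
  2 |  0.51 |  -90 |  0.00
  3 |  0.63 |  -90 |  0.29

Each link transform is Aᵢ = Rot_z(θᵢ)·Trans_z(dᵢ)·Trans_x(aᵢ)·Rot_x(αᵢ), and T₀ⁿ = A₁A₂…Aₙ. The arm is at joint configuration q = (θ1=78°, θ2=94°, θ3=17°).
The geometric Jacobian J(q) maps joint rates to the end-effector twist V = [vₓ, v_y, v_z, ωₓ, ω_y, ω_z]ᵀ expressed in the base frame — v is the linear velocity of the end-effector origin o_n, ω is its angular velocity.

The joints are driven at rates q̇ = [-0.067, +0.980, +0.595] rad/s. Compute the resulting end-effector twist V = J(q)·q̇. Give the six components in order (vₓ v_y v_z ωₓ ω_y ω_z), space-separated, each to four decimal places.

0.1239 -1.1227 0.4689 -1.0820 -0.3768 -0.0255

o_n = [0.1683, -0.0939, -1.0895]
J₁: ẑ×o_n = [0.0939, 0.1683, -0.0000], ω = ẑ
J2: z=[-0.9781, 0.2079, 0.0000] o=[0.0645, 0.3032, 0.0000] → [-0.2265, -1.0657, 0.3669, -0.9781, 0.2079, 0.0000]
J3: z=[-0.2074, -0.9758, 0.0698] o=[0.0571, 0.2684, -0.5088] → [0.5920, -0.1127, 0.1837, -0.2074, -0.9758, 0.0698]
V = J·q̇ = [0.1239, -1.1227, 0.4689, -1.0820, -0.3768, -0.0255]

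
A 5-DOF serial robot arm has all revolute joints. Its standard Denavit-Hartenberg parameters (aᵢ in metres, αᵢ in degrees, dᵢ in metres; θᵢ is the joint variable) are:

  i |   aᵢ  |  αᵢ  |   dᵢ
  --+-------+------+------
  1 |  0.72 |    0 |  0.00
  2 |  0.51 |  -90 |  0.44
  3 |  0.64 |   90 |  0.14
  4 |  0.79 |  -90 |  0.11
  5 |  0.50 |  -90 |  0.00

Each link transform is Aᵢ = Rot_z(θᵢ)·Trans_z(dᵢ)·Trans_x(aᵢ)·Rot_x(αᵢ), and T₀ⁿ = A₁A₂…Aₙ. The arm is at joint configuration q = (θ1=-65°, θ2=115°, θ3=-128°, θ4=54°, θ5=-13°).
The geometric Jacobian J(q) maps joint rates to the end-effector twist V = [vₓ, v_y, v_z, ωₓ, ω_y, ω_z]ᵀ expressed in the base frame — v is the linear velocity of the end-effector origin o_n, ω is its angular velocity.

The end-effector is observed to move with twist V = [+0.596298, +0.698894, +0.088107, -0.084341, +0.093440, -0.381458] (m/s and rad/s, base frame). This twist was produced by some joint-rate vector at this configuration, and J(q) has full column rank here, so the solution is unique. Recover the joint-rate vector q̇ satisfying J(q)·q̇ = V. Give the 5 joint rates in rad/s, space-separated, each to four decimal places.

0.6550 -0.9720 0.0800 0.0260 0.0760

o_n = [-0.9297, -0.2979, 1.3989]
J₁: ẑ×o_n = [0.2979, -0.9297, 0.0000], ω = ẑ
J2: z=[0.0000, 0.0000, 1.0000] o=[0.3043, -0.6525, 0.0000] → [-0.3547, -1.2340, 0.0000, 0.0000, 0.0000, 1.0000]
J3: z=[-0.7660, 0.6428, 0.0000] o=[0.6321, -0.2619, 0.4400] → [0.6164, 0.7346, 1.0315, -0.7660, 0.6428, 0.0000]
J4: z=[-0.5065, -0.6037, -0.6157] o=[0.2716, -0.4737, 0.9443] → [-0.1662, 0.9699, -0.8142, -0.5065, -0.6037, -0.6157]
J5: z=[-0.1301, 0.7594, -0.6375] o=[-0.4575, -0.3483, 1.2425] → [0.1509, 0.3214, 0.3520, -0.1301, 0.7594, -0.6375]
q̇ = J⁺·V = [0.6550, -0.9720, 0.0800, 0.0260, 0.0760]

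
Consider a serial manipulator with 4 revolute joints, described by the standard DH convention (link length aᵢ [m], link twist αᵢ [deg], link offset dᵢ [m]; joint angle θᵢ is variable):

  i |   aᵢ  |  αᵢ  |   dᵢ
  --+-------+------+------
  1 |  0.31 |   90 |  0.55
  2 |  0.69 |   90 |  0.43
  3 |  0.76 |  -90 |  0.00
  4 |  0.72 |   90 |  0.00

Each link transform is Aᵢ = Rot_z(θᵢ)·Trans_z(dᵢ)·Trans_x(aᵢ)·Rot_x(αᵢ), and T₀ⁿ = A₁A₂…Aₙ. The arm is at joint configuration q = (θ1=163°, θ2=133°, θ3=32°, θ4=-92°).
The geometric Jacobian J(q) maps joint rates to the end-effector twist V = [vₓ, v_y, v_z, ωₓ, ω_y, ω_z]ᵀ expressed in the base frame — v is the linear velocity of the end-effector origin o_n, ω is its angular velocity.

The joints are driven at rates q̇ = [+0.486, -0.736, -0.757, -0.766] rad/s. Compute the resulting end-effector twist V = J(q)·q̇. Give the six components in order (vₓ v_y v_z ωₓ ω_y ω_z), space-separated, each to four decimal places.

o_n = [0.2963, 0.7663, 2.0012]
J₁: ẑ×o_n = [-0.7663, 0.2963, 0.0000], ω = ẑ
J2: z=[0.2924, 0.9563, 0.0000] o=[-0.2965, 0.0906, 0.5500] → [1.3877, -0.4243, -0.3694, 0.2924, 0.9563, 0.0000]
J3: z=[-0.6994, 0.2138, 0.6820] o=[0.2793, 0.3643, 1.0546] → [-0.0718, 0.6736, -0.2848, -0.6994, 0.2138, 0.6820]
J4: z=[-0.0977, 0.9167, -0.3876] o=[0.8174, 0.6209, 1.5260] → [0.4919, 0.2483, 0.4634, -0.0977, 0.9167, -0.3876]
V = J·q̇ = [-1.7162, -0.2439, 0.1325, 0.3891, -1.5679, 0.2666]

-1.7162 -0.2439 0.1325 0.3891 -1.5679 0.2666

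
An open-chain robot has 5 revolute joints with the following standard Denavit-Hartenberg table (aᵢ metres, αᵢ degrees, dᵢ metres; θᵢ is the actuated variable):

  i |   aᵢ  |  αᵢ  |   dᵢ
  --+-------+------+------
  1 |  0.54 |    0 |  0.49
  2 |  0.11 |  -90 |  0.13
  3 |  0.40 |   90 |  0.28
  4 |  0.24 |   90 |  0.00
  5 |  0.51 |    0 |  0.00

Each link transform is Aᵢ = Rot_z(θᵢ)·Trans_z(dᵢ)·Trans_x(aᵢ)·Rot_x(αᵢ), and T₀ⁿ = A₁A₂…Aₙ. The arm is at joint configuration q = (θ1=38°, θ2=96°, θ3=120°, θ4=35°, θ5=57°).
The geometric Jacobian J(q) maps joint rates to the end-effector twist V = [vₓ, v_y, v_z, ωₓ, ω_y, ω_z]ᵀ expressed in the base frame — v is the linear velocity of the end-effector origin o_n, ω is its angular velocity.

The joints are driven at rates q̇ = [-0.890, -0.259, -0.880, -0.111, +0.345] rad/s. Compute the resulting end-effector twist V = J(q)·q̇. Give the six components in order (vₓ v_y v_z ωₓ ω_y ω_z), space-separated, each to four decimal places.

-0.6686 0.9227 -0.0084 0.9718 0.6673 -1.2649

o_n = [-0.0370, -0.0192, -0.3076]
J₁: ẑ×o_n = [0.0192, -0.0370, 0.0000], ω = ẑ
J2: z=[0.0000, 0.0000, 1.0000] o=[0.4255, 0.3325, 0.4900] → [0.3516, -0.4625, 0.0000, 0.0000, 0.0000, 1.0000]
J3: z=[-0.7193, -0.6947, 0.0000] o=[0.3491, 0.4116, 0.6200] → [0.6443, -0.6672, 0.0416, -0.7193, -0.6947, 0.0000]
J4: z=[-0.6016, 0.6230, -0.5000] o=[0.2866, 0.0732, 0.2736] → [-0.4082, -0.1878, 0.2572, -0.6016, 0.6230, -0.5000]
J5: z=[0.7885, 0.3627, -0.4967] o=[0.2559, -0.0931, 0.1033] → [-0.1123, 0.4695, 0.1645, 0.7885, 0.3627, -0.4967]
V = J·q̇ = [-0.6686, 0.9227, -0.0084, 0.9718, 0.6673, -1.2649]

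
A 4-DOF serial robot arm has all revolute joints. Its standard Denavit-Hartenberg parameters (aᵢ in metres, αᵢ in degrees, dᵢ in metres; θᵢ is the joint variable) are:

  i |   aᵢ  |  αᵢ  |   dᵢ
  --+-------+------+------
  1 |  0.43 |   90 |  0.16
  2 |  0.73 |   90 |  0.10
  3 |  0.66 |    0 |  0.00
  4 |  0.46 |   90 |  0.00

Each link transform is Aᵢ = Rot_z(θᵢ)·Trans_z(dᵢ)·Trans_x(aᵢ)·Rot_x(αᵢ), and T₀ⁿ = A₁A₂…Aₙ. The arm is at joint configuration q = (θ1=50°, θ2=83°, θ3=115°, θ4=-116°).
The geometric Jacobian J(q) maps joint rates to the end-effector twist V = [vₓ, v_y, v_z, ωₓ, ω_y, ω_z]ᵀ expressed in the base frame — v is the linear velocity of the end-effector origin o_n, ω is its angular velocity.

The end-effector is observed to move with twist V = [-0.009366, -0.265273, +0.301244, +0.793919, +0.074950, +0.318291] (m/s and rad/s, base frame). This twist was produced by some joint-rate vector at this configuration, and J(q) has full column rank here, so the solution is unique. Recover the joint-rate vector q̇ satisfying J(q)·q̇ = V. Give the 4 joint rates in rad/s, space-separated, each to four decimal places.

o_n = [0.8764, -0.0292, 1.0642]
J₁: ẑ×o_n = [0.0292, 0.8764, -0.0000], ω = ẑ
J2: z=[0.7660, -0.6428, 0.0000] o=[0.2764, 0.3294, 0.1600] → [-0.5812, -0.6927, 0.1110, 0.7660, -0.6428, 0.0000]
J3: z=[0.6380, 0.7603, -0.1219] o=[0.4102, 0.3333, 0.8846] → [0.0924, -0.1714, -0.5857, 0.6380, 0.7603, -0.1219]
J4: z=[0.6380, 0.7603, -0.1219] o=[0.8466, -0.0773, 0.6077] → [0.3530, -0.2949, 0.0080, 0.6380, 0.7603, -0.1219]
q̇ = J⁺·V = [0.3880, 0.5600, -0.3950, 0.9670]

0.3880 0.5600 -0.3950 0.9670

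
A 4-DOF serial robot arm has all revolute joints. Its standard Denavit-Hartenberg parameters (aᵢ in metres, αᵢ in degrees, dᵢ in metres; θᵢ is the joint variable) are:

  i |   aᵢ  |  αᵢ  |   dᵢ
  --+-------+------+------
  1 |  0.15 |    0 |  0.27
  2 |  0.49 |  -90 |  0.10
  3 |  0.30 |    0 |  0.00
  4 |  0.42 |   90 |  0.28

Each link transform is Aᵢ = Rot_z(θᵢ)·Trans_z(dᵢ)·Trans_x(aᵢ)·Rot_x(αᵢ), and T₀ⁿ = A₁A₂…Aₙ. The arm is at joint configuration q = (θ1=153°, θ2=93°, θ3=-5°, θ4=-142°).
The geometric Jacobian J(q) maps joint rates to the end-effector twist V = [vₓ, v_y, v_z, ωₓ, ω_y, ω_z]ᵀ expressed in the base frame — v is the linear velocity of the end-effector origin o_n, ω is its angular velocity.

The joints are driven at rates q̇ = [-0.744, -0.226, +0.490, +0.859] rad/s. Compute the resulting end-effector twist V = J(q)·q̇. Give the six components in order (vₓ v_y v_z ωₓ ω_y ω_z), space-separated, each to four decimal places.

o_n = [-0.0554, -0.4447, 0.6249]
J₁: ẑ×o_n = [0.4447, -0.0554, 0.0000], ω = ẑ
J2: z=[0.0000, 0.0000, 1.0000] o=[-0.1337, 0.0681, 0.2700] → [0.5128, 0.0782, -0.0000, 0.0000, 0.0000, 1.0000]
J3: z=[0.9135, -0.4067, 0.0000] o=[-0.3330, -0.3795, 0.3700] → [-0.1037, -0.2329, 0.0534, 0.9135, -0.4067, 0.0000]
J4: z=[0.9135, -0.4067, 0.0000] o=[-0.4545, -0.6526, 0.3961] → [-0.0930, -0.2090, 0.3522, 0.9135, -0.4067, 0.0000]
V = J·q̇ = [-0.5774, -0.2700, 0.3287, 1.2324, -0.5487, -0.9700]

-0.5774 -0.2700 0.3287 1.2324 -0.5487 -0.9700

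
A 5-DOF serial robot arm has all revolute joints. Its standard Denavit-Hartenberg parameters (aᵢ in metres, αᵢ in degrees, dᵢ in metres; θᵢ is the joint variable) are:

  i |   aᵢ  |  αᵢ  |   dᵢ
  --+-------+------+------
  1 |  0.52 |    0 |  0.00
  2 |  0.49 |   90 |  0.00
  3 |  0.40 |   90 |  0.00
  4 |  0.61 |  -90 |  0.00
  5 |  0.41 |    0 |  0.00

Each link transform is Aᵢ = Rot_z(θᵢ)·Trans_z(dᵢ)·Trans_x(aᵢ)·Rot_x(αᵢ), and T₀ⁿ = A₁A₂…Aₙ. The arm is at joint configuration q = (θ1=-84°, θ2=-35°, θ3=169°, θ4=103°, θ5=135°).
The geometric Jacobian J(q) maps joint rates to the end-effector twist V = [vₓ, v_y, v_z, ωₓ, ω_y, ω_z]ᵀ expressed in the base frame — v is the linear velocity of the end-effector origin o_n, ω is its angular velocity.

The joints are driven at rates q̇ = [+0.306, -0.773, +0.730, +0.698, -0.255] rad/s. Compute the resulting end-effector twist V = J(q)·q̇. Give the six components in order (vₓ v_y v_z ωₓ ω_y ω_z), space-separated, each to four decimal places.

o_n = [-0.2731, -0.4645, -0.2220]
J₁: ẑ×o_n = [0.4645, -0.2731, 0.0000], ω = ẑ
J2: z=[0.0000, 0.0000, 1.0000] o=[0.0544, -0.5172, 0.0000] → [-0.0526, -0.3274, 0.0000, 0.0000, 0.0000, 1.0000]
J3: z=[-0.8746, 0.4848, 0.0000] o=[-0.1832, -0.9457, 0.0000] → [-0.1076, -0.1942, -0.3773, -0.8746, 0.4848, 0.0000]
J4: z=[-0.0925, -0.1669, 0.9816] o=[0.0072, -0.6023, 0.0763] → [-0.0854, -0.3027, -0.0595, -0.0925, -0.1669, 0.9816]
J5: z=[-0.2670, -0.9456, -0.1859] o=[-0.5780, -0.4320, 0.0501] → [0.2513, -0.1293, 0.2970, -0.2670, -0.9456, -0.1859]
V = J·q̇ = [-0.0195, -0.1505, -0.3927, -0.6350, 0.4786, 0.2656]

-0.0195 -0.1505 -0.3927 -0.6350 0.4786 0.2656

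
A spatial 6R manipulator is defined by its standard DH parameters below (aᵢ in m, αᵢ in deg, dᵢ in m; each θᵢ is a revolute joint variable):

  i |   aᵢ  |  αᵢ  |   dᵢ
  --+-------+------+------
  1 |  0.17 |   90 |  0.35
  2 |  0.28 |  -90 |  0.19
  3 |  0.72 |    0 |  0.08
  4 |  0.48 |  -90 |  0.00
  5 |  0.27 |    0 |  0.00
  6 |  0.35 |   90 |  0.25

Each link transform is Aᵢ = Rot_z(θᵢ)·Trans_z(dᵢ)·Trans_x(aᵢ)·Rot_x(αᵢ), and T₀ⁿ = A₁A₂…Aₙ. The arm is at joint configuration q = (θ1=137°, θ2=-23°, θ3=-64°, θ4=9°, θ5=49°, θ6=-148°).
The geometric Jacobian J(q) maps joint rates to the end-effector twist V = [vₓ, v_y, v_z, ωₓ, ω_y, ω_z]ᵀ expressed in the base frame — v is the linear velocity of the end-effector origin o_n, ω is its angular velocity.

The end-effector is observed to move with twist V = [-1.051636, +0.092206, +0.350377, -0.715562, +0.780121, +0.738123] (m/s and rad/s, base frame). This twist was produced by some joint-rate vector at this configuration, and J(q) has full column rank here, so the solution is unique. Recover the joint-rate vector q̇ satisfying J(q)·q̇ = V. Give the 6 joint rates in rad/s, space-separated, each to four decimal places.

0.1030 0.5890 0.3160 0.6810 0.6970 0.1860

o_n = [-0.1495, 1.7627, 0.1065]
J₁: ẑ×o_n = [-1.7627, -0.1495, 0.0000], ω = ẑ
J2: z=[0.6820, 0.7314, 0.0000] o=[-0.1243, 0.1159, 0.3500] → [-0.1781, 0.1660, 1.1415, 0.6820, 0.7314, 0.0000]
J3: z=[-0.2858, 0.2665, 0.9205] o=[-0.1833, 0.4307, 0.2406] → [-1.2619, -0.0073, -0.3896, -0.2858, 0.2665, 0.9205]
J4: z=[-0.2858, 0.2665, 0.9205] o=[0.0227, 1.1234, 0.1909] → [-0.6110, -0.1827, -0.1368, -0.2858, 0.2665, 0.9205]
J5: z=[-0.9426, 0.0948, -0.3201] o=[0.1056, 1.5838, 0.0833] → [0.0595, 0.1035, -0.1445, -0.9426, 0.0948, -0.3201]
J6: z=[-0.9426, 0.0948, -0.3201] o=[0.1943, 1.6994, -0.1439] → [0.0440, 0.3462, -0.0271, -0.9426, 0.0948, -0.3201]
q̇ = J⁺·V = [0.1030, 0.5890, 0.3160, 0.6810, 0.6970, 0.1860]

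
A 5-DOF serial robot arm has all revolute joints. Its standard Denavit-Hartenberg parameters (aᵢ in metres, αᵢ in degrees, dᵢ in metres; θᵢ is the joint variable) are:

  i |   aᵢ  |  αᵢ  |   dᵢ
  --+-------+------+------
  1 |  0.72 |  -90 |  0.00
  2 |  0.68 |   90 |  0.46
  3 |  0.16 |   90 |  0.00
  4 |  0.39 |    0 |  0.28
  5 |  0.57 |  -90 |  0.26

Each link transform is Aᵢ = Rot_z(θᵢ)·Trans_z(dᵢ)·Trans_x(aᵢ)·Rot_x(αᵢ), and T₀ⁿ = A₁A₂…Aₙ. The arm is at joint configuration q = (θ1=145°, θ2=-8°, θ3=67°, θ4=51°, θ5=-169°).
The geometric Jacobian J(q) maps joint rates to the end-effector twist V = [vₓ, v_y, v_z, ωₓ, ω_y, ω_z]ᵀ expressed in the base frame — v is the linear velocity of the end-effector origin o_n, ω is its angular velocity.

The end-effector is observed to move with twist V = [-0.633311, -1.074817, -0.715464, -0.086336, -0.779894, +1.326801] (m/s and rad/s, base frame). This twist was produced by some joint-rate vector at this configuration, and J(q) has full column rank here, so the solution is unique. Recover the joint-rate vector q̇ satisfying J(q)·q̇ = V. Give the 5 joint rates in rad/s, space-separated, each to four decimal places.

0.3800 0.5860 0.9900 -0.2590 -0.0030

o_n = [-1.8267, 0.8202, -0.0269]
J₁: ẑ×o_n = [-0.8202, -1.8267, 0.0000], ω = ẑ
J2: z=[-0.5736, -0.8192, 0.0000] o=[-0.5898, 0.4130, 0.0000] → [0.0221, -0.0154, -1.2468, -0.5736, -0.8192, 0.0000]
J3: z=[0.1140, -0.0798, 0.9903] o=[-1.4052, 0.4224, 0.0946] → [-0.3842, -0.4035, 0.0117, 0.1140, -0.0798, 0.9903]
J4: z=[-0.5226, 0.8429, 0.1281] o=[-1.5404, 0.3373, 0.1033] → [-0.1717, -0.1048, -0.0111, -0.5226, 0.8429, 0.1281]
J5: z=[-0.5226, 0.8429, 0.1281] o=[-1.8596, 0.4185, 0.4527] → [-0.4557, -0.2464, -0.2376, -0.5226, 0.8429, 0.1281]
q̇ = J⁺·V = [0.3800, 0.5860, 0.9900, -0.2590, -0.0030]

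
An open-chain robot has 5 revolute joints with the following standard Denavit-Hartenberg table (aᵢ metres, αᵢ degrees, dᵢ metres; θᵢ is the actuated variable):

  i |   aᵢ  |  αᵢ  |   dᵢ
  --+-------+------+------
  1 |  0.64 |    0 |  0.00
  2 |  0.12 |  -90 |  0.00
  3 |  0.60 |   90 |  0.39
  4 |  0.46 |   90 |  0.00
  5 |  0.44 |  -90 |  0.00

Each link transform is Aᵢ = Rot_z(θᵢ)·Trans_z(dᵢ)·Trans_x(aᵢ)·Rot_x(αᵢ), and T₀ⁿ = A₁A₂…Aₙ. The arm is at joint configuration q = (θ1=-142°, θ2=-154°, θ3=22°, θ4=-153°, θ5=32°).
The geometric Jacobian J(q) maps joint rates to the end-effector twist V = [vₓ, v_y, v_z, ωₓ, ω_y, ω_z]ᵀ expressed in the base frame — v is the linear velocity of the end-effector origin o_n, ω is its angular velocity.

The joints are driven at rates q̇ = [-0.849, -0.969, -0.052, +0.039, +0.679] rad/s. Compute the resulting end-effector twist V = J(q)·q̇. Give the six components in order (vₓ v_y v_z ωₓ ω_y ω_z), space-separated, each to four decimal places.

o_n = [-0.4819, -0.3211, 0.2695]
J₁: ẑ×o_n = [0.3211, -0.4819, 0.0000], ω = ẑ
J2: z=[0.0000, 0.0000, 1.0000] o=[-0.5043, -0.3940, 0.0000] → [-0.0729, 0.0225, 0.0000, 0.0000, 0.0000, 1.0000]
J3: z=[-0.8988, 0.4384, 0.0000] o=[-0.4517, -0.2862, 0.0000] → [0.1181, 0.2422, 0.0446, -0.8988, 0.4384, 0.0000]
J4: z=[0.1642, 0.3367, 0.9272] o=[-0.5584, 0.3848, -0.2248] → [0.8209, -0.0102, -0.1417, 0.1642, 0.3367, 0.9272]
J5: z=[-0.9854, 0.0123, 0.1701] o=[-0.5373, -0.0483, -0.0712] → [0.0506, 0.3452, 0.2681, -0.9854, 0.0123, 0.1701]
V = J·q̇ = [-0.1418, 0.6087, 0.1742, -0.6159, -0.0013, -1.6664]

-0.1418 0.6087 0.1742 -0.6159 -0.0013 -1.6664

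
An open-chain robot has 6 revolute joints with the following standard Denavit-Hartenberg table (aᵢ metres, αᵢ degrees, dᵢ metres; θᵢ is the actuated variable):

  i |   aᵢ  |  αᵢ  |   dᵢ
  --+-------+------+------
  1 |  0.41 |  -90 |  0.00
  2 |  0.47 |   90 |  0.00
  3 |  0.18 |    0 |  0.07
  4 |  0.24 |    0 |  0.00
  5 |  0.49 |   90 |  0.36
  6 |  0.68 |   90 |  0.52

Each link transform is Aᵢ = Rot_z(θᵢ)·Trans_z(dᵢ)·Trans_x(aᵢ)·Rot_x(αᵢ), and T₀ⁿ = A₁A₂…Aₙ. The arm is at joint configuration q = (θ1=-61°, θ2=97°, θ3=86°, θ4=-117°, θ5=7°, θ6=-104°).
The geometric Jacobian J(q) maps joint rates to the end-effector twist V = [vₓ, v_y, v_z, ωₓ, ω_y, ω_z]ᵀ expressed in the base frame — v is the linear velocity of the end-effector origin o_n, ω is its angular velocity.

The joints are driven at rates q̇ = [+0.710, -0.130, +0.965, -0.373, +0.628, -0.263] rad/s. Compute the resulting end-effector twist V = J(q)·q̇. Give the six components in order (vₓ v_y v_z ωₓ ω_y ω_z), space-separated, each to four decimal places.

0.5536 -0.2327 -0.5260 0.6772 -0.9942 0.4551

o_n = [-0.4399, -0.3440, -0.7404]
J₁: ẑ×o_n = [0.3440, -0.4399, 0.0000], ω = ẑ
J2: z=[0.8746, 0.4848, 0.0000] o=[0.1988, -0.3586, 0.0000] → [-0.3589, 0.6475, 0.3224, 0.8746, 0.4848, 0.0000]
J3: z=[0.4812, -0.8681, -0.1219] o=[0.1710, -0.3085, -0.4665] → [0.2334, 0.2062, -0.5474, 0.4812, -0.8681, -0.1219]
J4: z=[0.4812, -0.8681, -0.1219] o=[0.3610, -0.2809, -0.4875] → [0.2118, 0.2193, -0.7256, 0.4812, -0.8681, -0.1219]
J5: z=[0.4812, -0.8681, -0.1219] o=[0.2407, -0.3189, -0.6917] → [0.0392, 0.1064, -0.6029, 0.4812, -0.8681, -0.1219]
J6: z=[-0.7750, -0.4862, 0.4037] o=[0.2132, -0.6803, -1.1799] → [-0.3495, 0.0770, -0.5782, -0.7750, -0.4862, 0.4037]
V = J·q̇ = [0.5536, -0.2327, -0.5260, 0.6772, -0.9942, 0.4551]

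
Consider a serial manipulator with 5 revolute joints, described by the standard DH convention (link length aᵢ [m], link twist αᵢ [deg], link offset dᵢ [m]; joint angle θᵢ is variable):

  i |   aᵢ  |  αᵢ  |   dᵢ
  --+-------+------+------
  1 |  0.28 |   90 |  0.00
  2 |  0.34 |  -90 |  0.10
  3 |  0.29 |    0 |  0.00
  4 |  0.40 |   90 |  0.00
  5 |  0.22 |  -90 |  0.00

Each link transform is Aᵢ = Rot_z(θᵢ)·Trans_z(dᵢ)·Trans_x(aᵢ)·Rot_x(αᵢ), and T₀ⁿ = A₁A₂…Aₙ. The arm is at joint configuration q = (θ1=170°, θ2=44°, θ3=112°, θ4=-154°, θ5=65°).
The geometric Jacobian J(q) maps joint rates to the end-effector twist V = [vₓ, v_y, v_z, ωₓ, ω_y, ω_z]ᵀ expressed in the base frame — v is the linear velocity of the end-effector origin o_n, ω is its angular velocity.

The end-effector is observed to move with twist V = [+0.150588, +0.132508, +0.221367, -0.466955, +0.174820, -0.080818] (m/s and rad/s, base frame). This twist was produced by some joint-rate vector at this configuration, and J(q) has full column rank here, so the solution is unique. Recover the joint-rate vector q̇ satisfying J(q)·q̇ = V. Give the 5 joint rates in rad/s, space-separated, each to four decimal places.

o_n = [-0.5348, 0.2578, 0.5586]
J₁: ẑ×o_n = [-0.2578, -0.5348, 0.0000], ω = ẑ
J2: z=[0.1736, 0.9848, 0.0000] o=[-0.2757, 0.0486, 0.0000] → [0.5501, -0.0970, 0.2915, 0.1736, 0.9848, 0.0000]
J3: z=[0.6841, -0.1206, 0.7193] o=[-0.4992, 0.1896, 0.2362] → [-0.0880, -0.2462, 0.0424, 0.6841, -0.1206, 0.7193]
J4: z=[0.6841, -0.1206, 0.7193] o=[-0.4690, -0.0888, 0.1607] → [-0.2973, -0.3196, 0.2291, 0.6841, -0.1206, 0.7193]
J5: z=[0.6031, 0.6483, -0.4648] o=[-0.6331, 0.2119, 0.3672] → [0.1454, -0.1611, -0.0360, 0.6031, 0.6483, -0.4648]
q̇ = J⁺·V = [-0.0760, 0.4790, -0.7590, 0.4150, -0.5220]

-0.0760 0.4790 -0.7590 0.4150 -0.5220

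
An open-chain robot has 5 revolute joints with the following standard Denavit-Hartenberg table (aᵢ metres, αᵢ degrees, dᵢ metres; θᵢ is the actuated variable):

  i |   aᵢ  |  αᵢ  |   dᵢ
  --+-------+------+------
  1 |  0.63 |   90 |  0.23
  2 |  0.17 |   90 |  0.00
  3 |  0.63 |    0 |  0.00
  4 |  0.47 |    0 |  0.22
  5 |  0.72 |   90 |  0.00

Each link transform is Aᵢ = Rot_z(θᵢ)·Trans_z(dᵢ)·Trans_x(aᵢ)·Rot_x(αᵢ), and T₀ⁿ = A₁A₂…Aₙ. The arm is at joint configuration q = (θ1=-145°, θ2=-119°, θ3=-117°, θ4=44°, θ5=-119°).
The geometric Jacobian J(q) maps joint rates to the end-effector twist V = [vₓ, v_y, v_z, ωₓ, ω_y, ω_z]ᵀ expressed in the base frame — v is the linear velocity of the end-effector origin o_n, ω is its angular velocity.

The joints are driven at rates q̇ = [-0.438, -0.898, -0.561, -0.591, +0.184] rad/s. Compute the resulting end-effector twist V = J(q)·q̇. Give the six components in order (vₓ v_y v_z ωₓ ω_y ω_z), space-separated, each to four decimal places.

-1.6852 0.0658 0.4770 -0.1784 -1.2212 -0.9073

o_n = [-0.1357, -1.1462, 0.9339]
J₁: ẑ×o_n = [1.1462, -0.1357, 0.0000], ω = ẑ
J2: z=[-0.5736, 0.8192, 0.0000] o=[-0.5161, -0.3614, 0.2300] → [0.5766, 0.4037, 0.1386, -0.5736, 0.8192, 0.0000]
J3: z=[0.7164, 0.5017, 0.4848] o=[-0.4486, -0.3141, 0.0813] → [0.8312, -0.4592, -0.7531, 0.7164, 0.5017, 0.4848]
J4: z=[0.7164, 0.5017, 0.4848] o=[-0.2402, -0.8534, 0.3315] → [0.4442, -0.3810, -0.2622, 0.7164, 0.5017, 0.4848]
J5: z=[0.7164, 0.5017, 0.4848] o=[0.2298, -1.0730, 0.3179] → [0.3445, -0.6185, 0.1309, 0.7164, 0.5017, 0.4848]
V = J·q̇ = [-1.6852, 0.0658, 0.4770, -0.1784, -1.2212, -0.9073]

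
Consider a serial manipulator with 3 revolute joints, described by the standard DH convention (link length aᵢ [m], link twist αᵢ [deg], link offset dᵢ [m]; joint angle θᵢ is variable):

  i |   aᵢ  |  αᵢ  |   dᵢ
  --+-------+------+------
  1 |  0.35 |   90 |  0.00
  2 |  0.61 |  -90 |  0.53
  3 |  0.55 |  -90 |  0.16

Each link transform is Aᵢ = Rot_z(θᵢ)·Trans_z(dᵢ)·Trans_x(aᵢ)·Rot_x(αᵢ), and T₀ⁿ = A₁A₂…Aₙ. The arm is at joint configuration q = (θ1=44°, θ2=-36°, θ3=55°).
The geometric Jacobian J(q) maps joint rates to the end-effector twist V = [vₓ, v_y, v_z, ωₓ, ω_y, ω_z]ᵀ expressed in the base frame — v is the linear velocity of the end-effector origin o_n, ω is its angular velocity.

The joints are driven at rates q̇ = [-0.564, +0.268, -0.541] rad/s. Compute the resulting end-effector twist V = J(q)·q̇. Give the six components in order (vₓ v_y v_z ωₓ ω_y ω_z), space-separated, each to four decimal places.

0.7754 -0.4237 0.0826 -0.0426 -0.4137 -1.0017

o_n = [0.9132, 0.7714, -0.4145]
J₁: ẑ×o_n = [-0.7714, 0.9132, 0.0000], ω = ẑ
J2: z=[0.6947, -0.7193, 0.0000] o=[0.2518, 0.2431, 0.0000] → [0.2982, 0.2880, 0.8428, 0.6947, -0.7193, 0.0000]
J3: z=[0.4228, 0.4083, 0.8090] o=[0.9749, 0.2047, -0.3585] → [-0.4813, -0.0263, 0.2648, 0.4228, 0.4083, 0.8090]
V = J·q̇ = [0.7754, -0.4237, 0.0826, -0.0426, -0.4137, -1.0017]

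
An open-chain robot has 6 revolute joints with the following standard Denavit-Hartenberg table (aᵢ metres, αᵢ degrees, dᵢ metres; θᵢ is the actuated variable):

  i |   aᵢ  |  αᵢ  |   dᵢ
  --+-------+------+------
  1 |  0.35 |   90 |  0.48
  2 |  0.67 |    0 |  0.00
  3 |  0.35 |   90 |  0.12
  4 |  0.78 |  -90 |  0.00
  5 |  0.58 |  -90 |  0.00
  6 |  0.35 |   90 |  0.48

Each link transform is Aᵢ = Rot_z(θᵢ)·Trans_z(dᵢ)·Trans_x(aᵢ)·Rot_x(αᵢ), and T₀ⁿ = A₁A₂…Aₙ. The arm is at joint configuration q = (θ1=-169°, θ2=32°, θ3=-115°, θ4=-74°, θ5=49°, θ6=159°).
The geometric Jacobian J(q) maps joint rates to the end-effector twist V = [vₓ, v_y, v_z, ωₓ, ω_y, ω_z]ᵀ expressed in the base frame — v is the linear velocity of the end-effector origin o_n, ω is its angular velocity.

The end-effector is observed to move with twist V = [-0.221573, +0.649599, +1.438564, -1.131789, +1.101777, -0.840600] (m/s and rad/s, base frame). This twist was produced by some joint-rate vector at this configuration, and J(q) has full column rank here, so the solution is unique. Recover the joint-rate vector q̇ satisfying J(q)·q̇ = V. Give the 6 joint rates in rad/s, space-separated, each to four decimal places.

o_n = [-1.3503, -0.7472, 0.5093]
J₁: ẑ×o_n = [0.7472, -1.3503, 0.0000], ω = ẑ
J2: z=[-0.1908, 0.9816, 0.0000] o=[-0.3436, -0.0668, 0.4800] → [0.0287, 0.0056, 1.1180, -0.1908, 0.9816, 0.0000]
J3: z=[-0.1908, 0.9816, 0.0000] o=[-0.9013, -0.1752, 0.8350] → [-0.3198, -0.0622, 0.5498, -0.1908, 0.9816, 0.0000]
J4: z=[0.9743, 0.1894, -0.1219] o=[-0.9661, -0.0655, 0.4877] → [-0.0790, 0.0258, -0.5914, 0.9743, 0.1894, -0.1219]
J5: z=[-0.1676, 0.2482, -0.9541] o=[-0.8487, -0.8066, 0.2743] → [0.1149, 0.5179, 0.1145, -0.1676, 0.2482, -0.9541]
J6: z=[-0.7527, 0.5927, 0.2864] o=[-1.2180, -1.2509, 0.2235] → [0.0251, 0.1772, -0.3008, -0.7527, 0.5927, 0.2864]
q̇ = J⁺·V = [-0.2440, 0.4670, 0.6300, -0.8220, 0.7300, -0.0010]

-0.2440 0.4670 0.6300 -0.8220 0.7300 -0.0010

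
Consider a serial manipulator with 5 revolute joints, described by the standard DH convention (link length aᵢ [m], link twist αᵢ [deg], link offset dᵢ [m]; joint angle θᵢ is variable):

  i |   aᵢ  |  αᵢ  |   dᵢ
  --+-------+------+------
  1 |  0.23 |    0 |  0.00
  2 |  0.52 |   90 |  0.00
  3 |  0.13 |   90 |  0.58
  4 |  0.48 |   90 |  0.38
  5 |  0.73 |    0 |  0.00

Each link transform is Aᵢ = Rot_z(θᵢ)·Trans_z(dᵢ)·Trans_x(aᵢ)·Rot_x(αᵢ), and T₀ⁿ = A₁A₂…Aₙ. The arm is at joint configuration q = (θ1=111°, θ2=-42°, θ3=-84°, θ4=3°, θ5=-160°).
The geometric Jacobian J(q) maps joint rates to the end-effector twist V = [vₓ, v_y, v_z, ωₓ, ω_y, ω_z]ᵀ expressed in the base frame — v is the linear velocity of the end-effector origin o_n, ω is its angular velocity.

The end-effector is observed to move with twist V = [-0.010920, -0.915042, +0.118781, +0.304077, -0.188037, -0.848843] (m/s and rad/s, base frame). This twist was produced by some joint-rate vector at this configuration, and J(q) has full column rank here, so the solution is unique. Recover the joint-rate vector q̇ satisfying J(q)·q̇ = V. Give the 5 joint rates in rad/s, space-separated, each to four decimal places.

o_n = [0.5861, 0.3678, 0.0617]
J₁: ẑ×o_n = [-0.3678, 0.5861, 0.0000], ω = ẑ
J2: z=[0.0000, 0.0000, 1.0000] o=[-0.0824, 0.2147, 0.0000] → [-0.1531, 0.6685, 0.0000, 0.0000, 0.0000, 1.0000]
J3: z=[0.9336, -0.3584, 0.0000] o=[0.1039, 0.7002, 0.0000] → [-0.0221, -0.0576, -0.1375, 0.9336, -0.3584, 0.0000]
J4: z=[-0.3564, -0.9285, -0.1045] o=[0.6503, 0.5050, -0.1293] → [-0.1916, 0.0748, -0.0107, -0.3564, -0.9285, -0.1045]
J5: z=[-0.9303, 0.3630, -0.0520] o=[0.5562, 0.1900, -0.6457] → [0.2660, 0.6566, -0.1763, -0.9303, 0.3630, -0.0520]
q̇ = J⁺·V = [-0.0300, -0.8400, -0.1830, 0.0640, -0.5350]

-0.0300 -0.8400 -0.1830 0.0640 -0.5350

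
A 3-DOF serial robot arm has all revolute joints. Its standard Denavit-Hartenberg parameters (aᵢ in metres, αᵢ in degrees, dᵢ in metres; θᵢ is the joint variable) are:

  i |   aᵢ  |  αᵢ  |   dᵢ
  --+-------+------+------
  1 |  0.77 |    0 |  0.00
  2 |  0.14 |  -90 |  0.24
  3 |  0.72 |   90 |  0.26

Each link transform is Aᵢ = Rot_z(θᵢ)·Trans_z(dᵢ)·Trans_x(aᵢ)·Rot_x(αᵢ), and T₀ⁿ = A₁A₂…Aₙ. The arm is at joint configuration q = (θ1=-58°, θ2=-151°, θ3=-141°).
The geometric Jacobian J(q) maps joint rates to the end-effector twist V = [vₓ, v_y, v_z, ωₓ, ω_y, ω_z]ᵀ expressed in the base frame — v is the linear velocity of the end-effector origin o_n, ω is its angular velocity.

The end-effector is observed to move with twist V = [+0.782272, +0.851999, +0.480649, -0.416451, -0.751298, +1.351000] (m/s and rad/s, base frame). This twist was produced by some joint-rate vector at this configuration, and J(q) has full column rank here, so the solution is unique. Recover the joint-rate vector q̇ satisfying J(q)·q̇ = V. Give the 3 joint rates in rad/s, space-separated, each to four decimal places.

o_n = [0.6489, -1.0838, 0.6931]
J₁: ẑ×o_n = [1.0838, 0.6489, -0.0000], ω = ẑ
J2: z=[0.0000, 0.0000, 1.0000] o=[0.4080, -0.6530, 0.0000] → [0.4308, 0.2409, -0.0000, 0.0000, 0.0000, 1.0000]
J3: z=[-0.4848, -0.8746, 0.0000] o=[0.2856, -0.5851, 0.2400] → [-0.3963, 0.2197, 0.5595, -0.4848, -0.8746, 0.0000]
q̇ = J⁺·V = [0.8280, 0.5230, 0.8590]

0.8280 0.5230 0.8590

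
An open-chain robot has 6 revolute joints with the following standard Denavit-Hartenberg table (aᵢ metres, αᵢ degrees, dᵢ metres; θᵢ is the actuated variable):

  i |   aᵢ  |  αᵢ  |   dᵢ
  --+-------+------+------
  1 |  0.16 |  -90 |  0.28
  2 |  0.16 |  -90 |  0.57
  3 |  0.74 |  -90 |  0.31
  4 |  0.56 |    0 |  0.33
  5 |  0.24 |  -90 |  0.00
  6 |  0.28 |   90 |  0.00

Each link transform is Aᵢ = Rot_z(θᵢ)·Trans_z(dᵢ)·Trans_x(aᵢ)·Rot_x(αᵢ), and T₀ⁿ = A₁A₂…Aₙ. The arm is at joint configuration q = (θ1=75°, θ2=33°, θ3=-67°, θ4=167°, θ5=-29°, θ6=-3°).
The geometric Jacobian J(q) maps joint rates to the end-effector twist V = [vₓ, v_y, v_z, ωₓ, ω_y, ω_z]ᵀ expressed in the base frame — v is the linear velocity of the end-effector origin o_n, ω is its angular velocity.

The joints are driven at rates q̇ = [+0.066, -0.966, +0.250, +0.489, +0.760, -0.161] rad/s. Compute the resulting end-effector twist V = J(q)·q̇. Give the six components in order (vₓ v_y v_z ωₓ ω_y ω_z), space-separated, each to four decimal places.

0.3379 -0.6488 -0.0926 1.5490 0.5462 -0.6924

o_n = [-0.0982, 0.6335, 0.1981]
J₁: ẑ×o_n = [-0.6335, -0.0982, 0.0000], ω = ẑ
J2: z=[-0.9659, 0.2588, 0.0000] o=[0.0414, 0.1545, 0.2800] → [-0.0212, -0.0791, -0.4265, -0.9659, 0.2588, 0.0000]
J3: z=[-0.1410, -0.5261, -0.8387] o=[-0.4744, 0.4317, 0.1929] → [0.1665, -0.3148, 0.1695, -0.1410, -0.5261, -0.8387]
J4: z=[0.5772, 0.6446, -0.5013] o=[-1.1133, 0.6791, -0.2246] → [0.2496, -0.7530, -0.6807, 0.5772, 0.6446, -0.5013]
J5: z=[0.5772, 0.6446, -0.5013] o=[-0.4662, 0.6554, -0.1683] → [0.2252, -0.3960, -0.2499, 0.5772, 0.6446, -0.5013]
J6: z=[0.4334, -0.7622, -0.4809] o=[-0.3001, 0.6409, 0.0044] → [-0.1513, -0.1811, 0.1507, 0.4334, -0.7622, -0.4809]
V = J·q̇ = [0.3379, -0.6488, -0.0926, 1.5490, 0.5462, -0.6924]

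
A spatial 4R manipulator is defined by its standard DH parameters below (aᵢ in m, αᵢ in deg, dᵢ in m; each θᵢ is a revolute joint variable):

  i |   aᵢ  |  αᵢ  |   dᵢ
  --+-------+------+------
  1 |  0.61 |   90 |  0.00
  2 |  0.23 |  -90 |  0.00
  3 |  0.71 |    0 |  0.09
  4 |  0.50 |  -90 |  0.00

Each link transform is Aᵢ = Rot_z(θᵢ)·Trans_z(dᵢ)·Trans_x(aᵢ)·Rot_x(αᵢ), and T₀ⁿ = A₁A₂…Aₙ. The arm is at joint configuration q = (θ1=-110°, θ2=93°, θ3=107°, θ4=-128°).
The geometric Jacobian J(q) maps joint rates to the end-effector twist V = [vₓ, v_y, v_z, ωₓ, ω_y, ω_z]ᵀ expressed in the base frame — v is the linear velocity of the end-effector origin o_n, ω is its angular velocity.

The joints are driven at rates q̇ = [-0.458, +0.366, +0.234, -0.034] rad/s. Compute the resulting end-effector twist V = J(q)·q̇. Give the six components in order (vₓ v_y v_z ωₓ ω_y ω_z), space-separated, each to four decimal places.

-0.1907 0.0074 -0.1651 -0.2756 0.3129 -0.4685

o_n = [0.3005, -0.6356, 0.4838]
J₁: ẑ×o_n = [0.6356, 0.3005, -0.0000], ω = ẑ
J2: z=[-0.9397, 0.3420, 0.0000] o=[-0.2086, -0.5732, 0.0000] → [0.1655, 0.4546, -0.1155, -0.9397, 0.3420, 0.0000]
J3: z=[0.3416, 0.9384, -0.0523] o=[-0.2045, -0.5619, 0.2297] → [0.2346, -0.1132, -0.4991, 0.3416, 0.9384, -0.0523]
J4: z=[0.3416, 0.9384, -0.0523] o=[0.4605, -0.7199, 0.0177] → [0.4418, -0.1508, 0.1789, 0.3416, 0.9384, -0.0523]
V = J·q̇ = [-0.1907, 0.0074, -0.1651, -0.2756, 0.3129, -0.4685]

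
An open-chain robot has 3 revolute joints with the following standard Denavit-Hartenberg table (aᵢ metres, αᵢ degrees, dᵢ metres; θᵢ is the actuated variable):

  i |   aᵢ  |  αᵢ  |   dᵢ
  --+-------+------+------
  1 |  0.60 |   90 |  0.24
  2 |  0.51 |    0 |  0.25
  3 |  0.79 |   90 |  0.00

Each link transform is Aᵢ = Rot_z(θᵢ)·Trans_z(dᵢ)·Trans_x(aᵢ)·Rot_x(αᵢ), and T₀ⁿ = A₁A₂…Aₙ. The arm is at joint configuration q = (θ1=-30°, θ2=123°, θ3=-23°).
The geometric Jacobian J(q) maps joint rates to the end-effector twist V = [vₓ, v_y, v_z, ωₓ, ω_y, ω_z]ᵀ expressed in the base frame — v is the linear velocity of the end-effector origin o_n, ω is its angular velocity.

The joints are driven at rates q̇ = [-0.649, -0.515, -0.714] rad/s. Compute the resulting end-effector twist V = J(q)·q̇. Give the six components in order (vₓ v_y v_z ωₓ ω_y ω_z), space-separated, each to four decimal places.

0.8183 -0.6111 0.3116 0.6145 1.0643 -0.6490

o_n = [0.0353, -0.3090, 1.4457]
J₁: ẑ×o_n = [0.3090, 0.0353, -0.0000], ω = ẑ
J2: z=[-0.5000, -0.8660, 0.0000] o=[0.5196, -0.3000, 0.2400] → [-1.0442, 0.6029, -0.4149, -0.5000, -0.8660, 0.0000]
J3: z=[-0.5000, -0.8660, 0.0000] o=[0.1541, -0.3776, 0.6677] → [-0.6738, 0.3890, -0.1372, -0.5000, -0.8660, 0.0000]
V = J·q̇ = [0.8183, -0.6111, 0.3116, 0.6145, 1.0643, -0.6490]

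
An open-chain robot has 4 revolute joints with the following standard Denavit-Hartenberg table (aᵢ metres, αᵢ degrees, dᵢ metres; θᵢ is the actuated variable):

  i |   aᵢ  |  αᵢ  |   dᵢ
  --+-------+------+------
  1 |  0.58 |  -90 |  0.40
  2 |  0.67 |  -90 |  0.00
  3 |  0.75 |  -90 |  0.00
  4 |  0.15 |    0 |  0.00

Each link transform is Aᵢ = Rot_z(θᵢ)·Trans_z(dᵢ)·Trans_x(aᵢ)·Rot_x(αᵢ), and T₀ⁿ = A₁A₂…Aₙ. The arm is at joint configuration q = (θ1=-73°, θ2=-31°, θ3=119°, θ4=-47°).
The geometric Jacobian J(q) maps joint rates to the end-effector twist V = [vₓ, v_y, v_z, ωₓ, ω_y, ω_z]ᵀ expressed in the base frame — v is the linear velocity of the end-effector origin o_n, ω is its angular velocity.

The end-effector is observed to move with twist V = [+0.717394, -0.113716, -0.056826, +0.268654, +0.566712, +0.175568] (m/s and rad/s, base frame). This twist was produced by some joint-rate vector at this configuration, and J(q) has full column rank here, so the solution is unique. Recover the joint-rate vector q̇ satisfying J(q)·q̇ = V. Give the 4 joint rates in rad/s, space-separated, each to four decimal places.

0.7340 0.0430 0.2400 0.7830

o_n = [-0.4624, -1.0371, 0.4382]
J₁: ẑ×o_n = [1.0371, -0.4624, 0.0000], ω = ẑ
J2: z=[0.9563, 0.2924, 0.0000] o=[0.1696, -0.5547, 0.4000] → [0.0112, -0.0366, -0.2766, 0.9563, 0.2924, 0.0000]
J3: z=[0.1506, -0.4925, -0.8572] o=[0.3375, -1.1039, 0.7451] → [0.2083, 0.7319, -0.3839, 0.1506, -0.4925, -0.8572]
J4: z=[0.2444, 0.8587, -0.4505] o=[-0.3809, -0.9976, 0.5578] → [-0.1205, 0.0659, 0.0603, 0.2444, 0.8587, -0.4505]
q̇ = J⁺·V = [0.7340, 0.0430, 0.2400, 0.7830]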